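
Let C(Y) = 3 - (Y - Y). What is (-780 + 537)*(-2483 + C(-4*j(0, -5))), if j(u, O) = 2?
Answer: 602640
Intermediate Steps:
C(Y) = 3 (C(Y) = 3 - 1*0 = 3 + 0 = 3)
(-780 + 537)*(-2483 + C(-4*j(0, -5))) = (-780 + 537)*(-2483 + 3) = -243*(-2480) = 602640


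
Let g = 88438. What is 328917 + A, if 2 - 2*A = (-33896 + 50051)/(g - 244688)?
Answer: 20557378231/62500 ≈ 3.2892e+5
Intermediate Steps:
A = 65731/62500 (A = 1 - (-33896 + 50051)/(2*(88438 - 244688)) = 1 - 16155/(2*(-156250)) = 1 - 16155*(-1)/(2*156250) = 1 - ½*(-3231/31250) = 1 + 3231/62500 = 65731/62500 ≈ 1.0517)
328917 + A = 328917 + 65731/62500 = 20557378231/62500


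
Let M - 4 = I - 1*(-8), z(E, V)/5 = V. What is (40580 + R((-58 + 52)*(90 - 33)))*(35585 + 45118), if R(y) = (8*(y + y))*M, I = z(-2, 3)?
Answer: -8648456292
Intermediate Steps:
z(E, V) = 5*V
I = 15 (I = 5*3 = 15)
M = 27 (M = 4 + (15 - 1*(-8)) = 4 + (15 + 8) = 4 + 23 = 27)
R(y) = 432*y (R(y) = (8*(y + y))*27 = (8*(2*y))*27 = (16*y)*27 = 432*y)
(40580 + R((-58 + 52)*(90 - 33)))*(35585 + 45118) = (40580 + 432*((-58 + 52)*(90 - 33)))*(35585 + 45118) = (40580 + 432*(-6*57))*80703 = (40580 + 432*(-342))*80703 = (40580 - 147744)*80703 = -107164*80703 = -8648456292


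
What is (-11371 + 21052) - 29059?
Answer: -19378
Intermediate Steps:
(-11371 + 21052) - 29059 = 9681 - 29059 = -19378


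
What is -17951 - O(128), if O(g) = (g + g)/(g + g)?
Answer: -17952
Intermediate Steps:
O(g) = 1 (O(g) = (2*g)/((2*g)) = (2*g)*(1/(2*g)) = 1)
-17951 - O(128) = -17951 - 1*1 = -17951 - 1 = -17952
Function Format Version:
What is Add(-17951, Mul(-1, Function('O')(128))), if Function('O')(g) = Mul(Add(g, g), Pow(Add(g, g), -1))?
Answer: -17952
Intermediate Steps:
Function('O')(g) = 1 (Function('O')(g) = Mul(Mul(2, g), Pow(Mul(2, g), -1)) = Mul(Mul(2, g), Mul(Rational(1, 2), Pow(g, -1))) = 1)
Add(-17951, Mul(-1, Function('O')(128))) = Add(-17951, Mul(-1, 1)) = Add(-17951, -1) = -17952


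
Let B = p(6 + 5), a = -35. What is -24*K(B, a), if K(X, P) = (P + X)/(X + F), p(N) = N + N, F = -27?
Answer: -312/5 ≈ -62.400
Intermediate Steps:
p(N) = 2*N
B = 22 (B = 2*(6 + 5) = 2*11 = 22)
K(X, P) = (P + X)/(-27 + X) (K(X, P) = (P + X)/(X - 27) = (P + X)/(-27 + X))
-24*K(B, a) = -24*(-35 + 22)/(-27 + 22) = -24*(-13)/(-5) = -(-24)*(-13)/5 = -24*13/5 = -312/5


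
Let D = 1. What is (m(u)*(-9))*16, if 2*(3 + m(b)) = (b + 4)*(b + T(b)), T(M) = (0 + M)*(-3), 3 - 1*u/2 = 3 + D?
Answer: -144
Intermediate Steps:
u = -2 (u = 6 - 2*(3 + 1) = 6 - 2*4 = 6 - 8 = -2)
T(M) = -3*M (T(M) = M*(-3) = -3*M)
m(b) = -3 - b*(4 + b) (m(b) = -3 + ((b + 4)*(b - 3*b))/2 = -3 + ((4 + b)*(-2*b))/2 = -3 + (-2*b*(4 + b))/2 = -3 - b*(4 + b))
(m(u)*(-9))*16 = ((-3 - 1*(-2)**2 - 4*(-2))*(-9))*16 = ((-3 - 1*4 + 8)*(-9))*16 = ((-3 - 4 + 8)*(-9))*16 = (1*(-9))*16 = -9*16 = -144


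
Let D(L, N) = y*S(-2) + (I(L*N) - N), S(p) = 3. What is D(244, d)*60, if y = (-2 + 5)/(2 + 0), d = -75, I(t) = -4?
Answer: 4530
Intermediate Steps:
y = 3/2 ≈ 1.5000
D(L, N) = ½ - N (D(L, N) = (3/2)*3 + (-4 - N) = 9/2 + (-4 - N) = ½ - N)
D(244, d)*60 = (½ - 1*(-75))*60 = (½ + 75)*60 = (151/2)*60 = 4530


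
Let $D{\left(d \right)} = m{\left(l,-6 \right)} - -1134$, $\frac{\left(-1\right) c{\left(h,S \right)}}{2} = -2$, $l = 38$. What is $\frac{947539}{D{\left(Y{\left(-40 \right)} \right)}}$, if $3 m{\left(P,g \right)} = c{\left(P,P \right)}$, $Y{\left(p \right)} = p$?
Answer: $\frac{2842617}{3406} \approx 834.59$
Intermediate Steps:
$c{\left(h,S \right)} = 4$ ($c{\left(h,S \right)} = \left(-2\right) \left(-2\right) = 4$)
$m{\left(P,g \right)} = \frac{4}{3}$ ($m{\left(P,g \right)} = \frac{1}{3} \cdot 4 = \frac{4}{3}$)
$D{\left(d \right)} = \frac{3406}{3}$ ($D{\left(d \right)} = \frac{4}{3} - -1134 = \frac{4}{3} + 1134 = \frac{3406}{3}$)
$\frac{947539}{D{\left(Y{\left(-40 \right)} \right)}} = \frac{947539}{\frac{3406}{3}} = 947539 \cdot \frac{3}{3406} = \frac{2842617}{3406}$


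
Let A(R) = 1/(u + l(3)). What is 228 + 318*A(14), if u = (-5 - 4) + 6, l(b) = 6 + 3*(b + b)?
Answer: 1702/7 ≈ 243.14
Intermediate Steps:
l(b) = 6 + 6*b (l(b) = 6 + 3*(2*b) = 6 + 6*b)
u = -3 (u = -9 + 6 = -3)
A(R) = 1/21 (A(R) = 1/(-3 + (6 + 6*3)) = 1/(-3 + (6 + 18)) = 1/(-3 + 24) = 1/21)
228 + 318*A(14) = 228 + 318*(1/21) = 228 + 106/7 = 1702/7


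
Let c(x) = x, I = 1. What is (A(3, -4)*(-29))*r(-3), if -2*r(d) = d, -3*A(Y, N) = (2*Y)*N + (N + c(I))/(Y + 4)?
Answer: -4959/14 ≈ -354.21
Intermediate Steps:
A(Y, N) = -2*N*Y/3 - (1 + N)/(3*(4 + Y)) (A(Y, N) = -((2*Y)*N + (N + 1)/(Y + 4))/3 = -(2*N*Y + (1 + N)/(4 + Y))/3 = -((1 + N)/(4 + Y) + 2*N*Y)/3 = -2*N*Y/3 - (1 + N)/(3*(4 + Y)))
r(d) = -d/2
(A(3, -4)*(-29))*r(-3) = (((-1 - 1*(-4) - 8*(-4)*3 - 2*(-4)*3²)/(3*(4 + 3)))*(-29))*(-½*(-3)) = (((⅓)*(-1 + 4 + 96 - 2*(-4)*9)/7)*(-29))*(3/2) = (((⅓)*(⅐)*(-1 + 4 + 96 + 72))*(-29))*(3/2) = (((⅓)*(⅐)*171)*(-29))*(3/2) = ((57/7)*(-29))*(3/2) = -1653/7*3/2 = -4959/14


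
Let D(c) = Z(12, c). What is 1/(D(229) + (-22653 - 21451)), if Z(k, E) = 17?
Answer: -1/44087 ≈ -2.2682e-5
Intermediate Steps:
D(c) = 17
1/(D(229) + (-22653 - 21451)) = 1/(17 + (-22653 - 21451)) = 1/(17 - 44104) = 1/(-44087) = -1/44087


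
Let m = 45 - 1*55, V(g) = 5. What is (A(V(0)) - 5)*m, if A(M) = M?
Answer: 0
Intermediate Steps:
m = -10 (m = 45 - 55 = -10)
(A(V(0)) - 5)*m = (5 - 5)*(-10) = 0*(-10) = 0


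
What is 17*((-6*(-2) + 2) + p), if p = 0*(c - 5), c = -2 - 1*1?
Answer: 238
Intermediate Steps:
c = -3 (c = -2 - 1 = -3)
p = 0 (p = 0*(-3 - 5) = 0*(-8) = 0)
17*((-6*(-2) + 2) + p) = 17*((-6*(-2) + 2) + 0) = 17*((12 + 2) + 0) = 17*(14 + 0) = 17*14 = 238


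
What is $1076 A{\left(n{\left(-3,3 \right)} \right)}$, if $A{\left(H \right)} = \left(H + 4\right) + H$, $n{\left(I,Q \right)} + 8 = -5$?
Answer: $-23672$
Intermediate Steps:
$n{\left(I,Q \right)} = -13$ ($n{\left(I,Q \right)} = -8 - 5 = -13$)
$A{\left(H \right)} = 4 + 2 H$ ($A{\left(H \right)} = \left(4 + H\right) + H = 4 + 2 H$)
$1076 A{\left(n{\left(-3,3 \right)} \right)} = 1076 \left(4 + 2 \left(-13\right)\right) = 1076 \left(4 - 26\right) = 1076 \left(-22\right) = -23672$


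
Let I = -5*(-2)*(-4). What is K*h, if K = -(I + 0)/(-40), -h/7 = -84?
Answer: -588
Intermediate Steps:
I = -40 (I = 10*(-4) = -40)
h = 588 (h = -7*(-84) = 588)
K = -1 (K = -(-40 + 0)/(-40) = -1*(-40)*(-1/40) = 40*(-1/40) = -1)
K*h = -1*588 = -588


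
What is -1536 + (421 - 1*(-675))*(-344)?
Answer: -378560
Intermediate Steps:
-1536 + (421 - 1*(-675))*(-344) = -1536 + (421 + 675)*(-344) = -1536 + 1096*(-344) = -1536 - 377024 = -378560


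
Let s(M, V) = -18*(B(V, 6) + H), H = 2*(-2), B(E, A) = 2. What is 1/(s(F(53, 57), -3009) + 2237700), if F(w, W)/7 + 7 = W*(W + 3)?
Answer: 1/2237736 ≈ 4.4688e-7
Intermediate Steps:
H = -4
F(w, W) = -49 + 7*W*(3 + W) (F(w, W) = -49 + 7*(W*(W + 3)) = -49 + 7*(W*(3 + W)) = -49 + 7*W*(3 + W))
s(M, V) = 36 (s(M, V) = -18*(2 - 4) = -18*(-2) = 36)
1/(s(F(53, 57), -3009) + 2237700) = 1/(36 + 2237700) = 1/2237736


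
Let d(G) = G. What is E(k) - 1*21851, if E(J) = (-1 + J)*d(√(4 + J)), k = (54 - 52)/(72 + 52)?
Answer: -21851 - 61*√15438/3844 ≈ -21853.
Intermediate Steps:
k = 1/62 (k = 2/124 = 2*(1/124) = 1/62 ≈ 0.016129)
E(J) = √(4 + J)*(-1 + J) (E(J) = (-1 + J)*√(4 + J) = √(4 + J)*(-1 + J))
E(k) - 1*21851 = √(4 + 1/62)*(-1 + 1/62) - 1*21851 = √(249/62)*(-61/62) - 21851 = (√15438/62)*(-61/62) - 21851 = -61*√15438/3844 - 21851 = -21851 - 61*√15438/3844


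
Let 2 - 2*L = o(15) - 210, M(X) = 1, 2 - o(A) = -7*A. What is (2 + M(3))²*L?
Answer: 945/2 ≈ 472.50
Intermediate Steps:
o(A) = 2 + 7*A (o(A) = 2 - (-7)*A = 2 + 7*A)
L = 105/2 (L = 1 - ((2 + 7*15) - 210)/2 = 1 - ((2 + 105) - 210)/2 = 1 - (107 - 210)/2 = 1 - ½*(-103) = 1 + 103/2 = 105/2 ≈ 52.500)
(2 + M(3))²*L = (2 + 1)²*(105/2) = 3²*(105/2) = 9*(105/2) = 945/2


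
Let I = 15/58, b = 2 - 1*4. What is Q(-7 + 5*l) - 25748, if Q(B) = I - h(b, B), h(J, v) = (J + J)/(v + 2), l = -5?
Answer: -22400651/870 ≈ -25748.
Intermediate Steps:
b = -2 (b = 2 - 4 = -2)
h(J, v) = 2*J/(2 + v) (h(J, v) = (2*J)/(2 + v) = 2*J/(2 + v))
I = 15/58 (I = 15*(1/58) = 15/58 ≈ 0.25862)
Q(B) = 15/58 + 4/(2 + B) (Q(B) = 15/58 - 2*(-2)/(2 + B) = 15/58 - (-4)/(2 + B) = 15/58 + 4/(2 + B))
Q(-7 + 5*l) - 25748 = (262 + 15*(-7 + 5*(-5)))/(58*(2 + (-7 + 5*(-5)))) - 25748 = (262 + 15*(-7 - 25))/(58*(2 + (-7 - 25))) - 25748 = (262 + 15*(-32))/(58*(2 - 32)) - 25748 = (1/58)*(262 - 480)/(-30) - 25748 = (1/58)*(-1/30)*(-218) - 25748 = 109/870 - 25748 = -22400651/870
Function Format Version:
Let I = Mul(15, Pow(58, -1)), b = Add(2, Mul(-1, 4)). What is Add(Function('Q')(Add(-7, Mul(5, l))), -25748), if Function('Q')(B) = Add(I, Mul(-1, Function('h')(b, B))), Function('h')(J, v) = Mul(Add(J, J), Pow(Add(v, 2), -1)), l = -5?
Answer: Rational(-22400651, 870) ≈ -25748.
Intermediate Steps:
b = -2 (b = Add(2, -4) = -2)
Function('h')(J, v) = Mul(2, J, Pow(Add(2, v), -1)) (Function('h')(J, v) = Mul(Mul(2, J), Pow(Add(2, v), -1)) = Mul(2, J, Pow(Add(2, v), -1)))
I = Rational(15, 58) (I = Mul(15, Rational(1, 58)) = Rational(15, 58) ≈ 0.25862)
Function('Q')(B) = Add(Rational(15, 58), Mul(4, Pow(Add(2, B), -1))) (Function('Q')(B) = Add(Rational(15, 58), Mul(-1, Mul(2, -2, Pow(Add(2, B), -1)))) = Add(Rational(15, 58), Mul(-1, Mul(-4, Pow(Add(2, B), -1)))) = Add(Rational(15, 58), Mul(4, Pow(Add(2, B), -1))))
Add(Function('Q')(Add(-7, Mul(5, l))), -25748) = Add(Mul(Rational(1, 58), Pow(Add(2, Add(-7, Mul(5, -5))), -1), Add(262, Mul(15, Add(-7, Mul(5, -5))))), -25748) = Add(Mul(Rational(1, 58), Pow(Add(2, Add(-7, -25)), -1), Add(262, Mul(15, Add(-7, -25)))), -25748) = Add(Mul(Rational(1, 58), Pow(Add(2, -32), -1), Add(262, Mul(15, -32))), -25748) = Add(Mul(Rational(1, 58), Pow(-30, -1), Add(262, -480)), -25748) = Add(Mul(Rational(1, 58), Rational(-1, 30), -218), -25748) = Add(Rational(109, 870), -25748) = Rational(-22400651, 870)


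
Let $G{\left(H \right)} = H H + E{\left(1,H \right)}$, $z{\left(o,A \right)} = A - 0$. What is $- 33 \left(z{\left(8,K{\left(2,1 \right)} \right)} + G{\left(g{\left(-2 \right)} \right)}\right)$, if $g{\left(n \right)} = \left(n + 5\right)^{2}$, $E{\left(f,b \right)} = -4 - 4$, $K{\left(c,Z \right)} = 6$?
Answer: $-2607$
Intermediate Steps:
$z{\left(o,A \right)} = A$ ($z{\left(o,A \right)} = A + 0 = A$)
$E{\left(f,b \right)} = -8$ ($E{\left(f,b \right)} = -4 - 4 = -8$)
$g{\left(n \right)} = \left(5 + n\right)^{2}$
$G{\left(H \right)} = -8 + H^{2}$ ($G{\left(H \right)} = H H - 8 = H^{2} - 8 = -8 + H^{2}$)
$- 33 \left(z{\left(8,K{\left(2,1 \right)} \right)} + G{\left(g{\left(-2 \right)} \right)}\right) = - 33 \left(6 - \left(8 - \left(\left(5 - 2\right)^{2}\right)^{2}\right)\right) = - 33 \left(6 - \left(8 - \left(3^{2}\right)^{2}\right)\right) = - 33 \left(6 - \left(8 - 9^{2}\right)\right) = - 33 \left(6 + \left(-8 + 81\right)\right) = - 33 \left(6 + 73\right) = \left(-33\right) 79 = -2607$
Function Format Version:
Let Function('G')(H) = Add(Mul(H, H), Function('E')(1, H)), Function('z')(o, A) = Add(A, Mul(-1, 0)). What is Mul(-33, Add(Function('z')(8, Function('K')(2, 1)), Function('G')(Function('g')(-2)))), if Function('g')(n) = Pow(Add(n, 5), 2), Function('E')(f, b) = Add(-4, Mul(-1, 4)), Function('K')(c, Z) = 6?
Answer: -2607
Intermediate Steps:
Function('z')(o, A) = A (Function('z')(o, A) = Add(A, 0) = A)
Function('E')(f, b) = -8 (Function('E')(f, b) = Add(-4, -4) = -8)
Function('g')(n) = Pow(Add(5, n), 2)
Function('G')(H) = Add(-8, Pow(H, 2)) (Function('G')(H) = Add(Mul(H, H), -8) = Add(Pow(H, 2), -8) = Add(-8, Pow(H, 2)))
Mul(-33, Add(Function('z')(8, Function('K')(2, 1)), Function('G')(Function('g')(-2)))) = Mul(-33, Add(6, Add(-8, Pow(Pow(Add(5, -2), 2), 2)))) = Mul(-33, Add(6, Add(-8, Pow(Pow(3, 2), 2)))) = Mul(-33, Add(6, Add(-8, Pow(9, 2)))) = Mul(-33, Add(6, Add(-8, 81))) = Mul(-33, Add(6, 73)) = Mul(-33, 79) = -2607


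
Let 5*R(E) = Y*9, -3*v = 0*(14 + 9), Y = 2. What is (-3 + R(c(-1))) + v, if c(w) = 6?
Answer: 3/5 ≈ 0.60000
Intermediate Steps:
v = 0 (v = -0*(14 + 9) = -0*23 = -1/3*0 = 0)
R(E) = 18/5 (R(E) = (2*9)/5 = (1/5)*18 = 18/5)
(-3 + R(c(-1))) + v = (-3 + 18/5) + 0 = 3/5 + 0 = 3/5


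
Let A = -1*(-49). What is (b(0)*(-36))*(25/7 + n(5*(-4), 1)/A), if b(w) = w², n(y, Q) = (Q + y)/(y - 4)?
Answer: 0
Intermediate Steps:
n(y, Q) = (Q + y)/(-4 + y)
A = 49
(b(0)*(-36))*(25/7 + n(5*(-4), 1)/A) = (0²*(-36))*(25/7 + ((1 + 5*(-4))/(-4 + 5*(-4)))/49) = (0*(-36))*(25*(⅐) + ((1 - 20)/(-4 - 20))*(1/49)) = 0*(25/7 + (-19/(-24))*(1/49)) = 0*(25/7 - 1/24*(-19)*(1/49)) = 0*(25/7 + (19/24)*(1/49)) = 0*(25/7 + 19/1176) = 0*(4219/1176) = 0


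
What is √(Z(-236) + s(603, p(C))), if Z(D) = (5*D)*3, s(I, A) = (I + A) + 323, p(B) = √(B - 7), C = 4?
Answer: √(-2614 + I*√3) ≈ 0.0169 + 51.127*I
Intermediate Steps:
p(B) = √(-7 + B)
s(I, A) = 323 + A + I (s(I, A) = (A + I) + 323 = 323 + A + I)
Z(D) = 15*D
√(Z(-236) + s(603, p(C))) = √(15*(-236) + (323 + √(-7 + 4) + 603)) = √(-3540 + (323 + √(-3) + 603)) = √(-3540 + (323 + I*√3 + 603)) = √(-3540 + (926 + I*√3)) = √(-2614 + I*√3)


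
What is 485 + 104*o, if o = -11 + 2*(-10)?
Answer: -2739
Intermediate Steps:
o = -31 (o = -11 - 20 = -31)
485 + 104*o = 485 + 104*(-31) = 485 - 3224 = -2739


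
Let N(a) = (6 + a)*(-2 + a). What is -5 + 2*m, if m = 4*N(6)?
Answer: 379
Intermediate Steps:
N(a) = (-2 + a)*(6 + a)
m = 192 (m = 4*(-12 + 6² + 4*6) = 4*(-12 + 36 + 24) = 4*48 = 192)
-5 + 2*m = -5 + 2*192 = -5 + 384 = 379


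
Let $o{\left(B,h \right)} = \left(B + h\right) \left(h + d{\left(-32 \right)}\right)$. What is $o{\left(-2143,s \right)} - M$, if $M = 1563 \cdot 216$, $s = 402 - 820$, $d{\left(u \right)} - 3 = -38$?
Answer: $822525$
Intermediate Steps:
$d{\left(u \right)} = -35$ ($d{\left(u \right)} = 3 - 38 = -35$)
$s = -418$ ($s = 402 - 820 = -418$)
$o{\left(B,h \right)} = \left(-35 + h\right) \left(B + h\right)$ ($o{\left(B,h \right)} = \left(B + h\right) \left(h - 35\right) = \left(B + h\right) \left(-35 + h\right) = \left(-35 + h\right) \left(B + h\right)$)
$M = 337608$
$o{\left(-2143,s \right)} - M = \left(\left(-418\right)^{2} - -75005 - -14630 - -895774\right) - 337608 = \left(174724 + 75005 + 14630 + 895774\right) - 337608 = 1160133 - 337608 = 822525$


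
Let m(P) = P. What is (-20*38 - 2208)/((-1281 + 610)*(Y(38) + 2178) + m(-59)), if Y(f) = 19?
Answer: 1484/737123 ≈ 0.0020132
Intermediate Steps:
(-20*38 - 2208)/((-1281 + 610)*(Y(38) + 2178) + m(-59)) = (-20*38 - 2208)/((-1281 + 610)*(19 + 2178) - 59) = (-760 - 2208)/(-671*2197 - 59) = -2968/(-1474187 - 59) = -2968/(-1474246) = -2968*(-1/1474246) = 1484/737123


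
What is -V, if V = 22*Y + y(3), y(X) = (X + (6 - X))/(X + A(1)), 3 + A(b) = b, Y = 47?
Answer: -1040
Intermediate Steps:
A(b) = -3 + b
y(X) = 6/(-2 + X) (y(X) = (X + (6 - X))/(X + (-3 + 1)) = 6/(X - 2) = 6/(-2 + X))
V = 1040 (V = 22*47 + 6/(-2 + 3) = 1034 + 6/1 = 1034 + 6*1 = 1034 + 6 = 1040)
-V = -1*1040 = -1040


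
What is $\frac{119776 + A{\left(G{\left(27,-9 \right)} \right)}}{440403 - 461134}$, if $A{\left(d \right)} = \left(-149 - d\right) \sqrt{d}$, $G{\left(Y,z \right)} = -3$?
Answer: $- \frac{119776}{20731} + \frac{146 i \sqrt{3}}{20731} \approx -5.7776 + 0.012198 i$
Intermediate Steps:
$A{\left(d \right)} = \sqrt{d} \left(-149 - d\right)$
$\frac{119776 + A{\left(G{\left(27,-9 \right)} \right)}}{440403 - 461134} = \frac{119776 + \sqrt{-3} \left(-149 - -3\right)}{440403 - 461134} = \frac{119776 + i \sqrt{3} \left(-149 + 3\right)}{-20731} = \left(119776 + i \sqrt{3} \left(-146\right)\right) \left(- \frac{1}{20731}\right) = \left(119776 - 146 i \sqrt{3}\right) \left(- \frac{1}{20731}\right) = - \frac{119776}{20731} + \frac{146 i \sqrt{3}}{20731}$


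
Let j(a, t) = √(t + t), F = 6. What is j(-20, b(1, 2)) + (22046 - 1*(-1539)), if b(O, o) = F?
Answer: 23585 + 2*√3 ≈ 23588.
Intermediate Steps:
b(O, o) = 6
j(a, t) = √2*√t (j(a, t) = √(2*t) = √2*√t)
j(-20, b(1, 2)) + (22046 - 1*(-1539)) = √2*√6 + (22046 - 1*(-1539)) = 2*√3 + (22046 + 1539) = 2*√3 + 23585 = 23585 + 2*√3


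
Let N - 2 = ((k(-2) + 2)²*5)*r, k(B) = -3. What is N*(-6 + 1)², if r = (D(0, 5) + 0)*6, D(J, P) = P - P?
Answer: 50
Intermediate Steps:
D(J, P) = 0
r = 0 (r = (0 + 0)*6 = 0*6 = 0)
N = 2 (N = 2 + ((-3 + 2)²*5)*0 = 2 + ((-1)²*5)*0 = 2 + (1*5)*0 = 2 + 5*0 = 2 + 0 = 2)
N*(-6 + 1)² = 2*(-6 + 1)² = 2*(-5)² = 2*25 = 50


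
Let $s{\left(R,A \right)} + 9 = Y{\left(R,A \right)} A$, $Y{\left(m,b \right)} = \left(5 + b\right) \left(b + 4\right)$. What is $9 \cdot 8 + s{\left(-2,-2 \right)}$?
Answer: $51$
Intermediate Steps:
$Y{\left(m,b \right)} = \left(4 + b\right) \left(5 + b\right)$ ($Y{\left(m,b \right)} = \left(5 + b\right) \left(4 + b\right) = \left(4 + b\right) \left(5 + b\right)$)
$s{\left(R,A \right)} = -9 + A \left(20 + A^{2} + 9 A\right)$ ($s{\left(R,A \right)} = -9 + \left(20 + A^{2} + 9 A\right) A = -9 + A \left(20 + A^{2} + 9 A\right)$)
$9 \cdot 8 + s{\left(-2,-2 \right)} = 9 \cdot 8 - \left(9 + 2 \left(20 + \left(-2\right)^{2} + 9 \left(-2\right)\right)\right) = 72 - \left(9 + 2 \left(20 + 4 - 18\right)\right) = 72 - 21 = 51$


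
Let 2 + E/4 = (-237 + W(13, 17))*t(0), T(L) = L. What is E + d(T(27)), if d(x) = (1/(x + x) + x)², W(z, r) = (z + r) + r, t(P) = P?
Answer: 2105353/2916 ≈ 722.00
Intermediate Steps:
W(z, r) = z + 2*r (W(z, r) = (r + z) + r = z + 2*r)
d(x) = (x + 1/(2*x))² (d(x) = (1/(2*x) + x)² = (x + 1/(2*x))²)
E = -8 (E = -8 + 4*((-237 + (13 + 2*17))*0) = -8 + 4*((-237 + (13 + 34))*0) = -8 + 4*((-237 + 47)*0) = -8 + 4*(-190*0) = -8 + 4*0 = -8 + 0 = -8)
E + d(T(27)) = -8 + (¼)*(1 + 2*27²)²/27² = -8 + (¼)*(1/729)*(1 + 2*729)² = -8 + (¼)*(1/729)*(1 + 1458)² = -8 + (¼)*(1/729)*1459² = -8 + (¼)*(1/729)*2128681 = -8 + 2128681/2916 = 2105353/2916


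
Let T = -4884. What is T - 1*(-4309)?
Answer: -575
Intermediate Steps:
T - 1*(-4309) = -4884 - 1*(-4309) = -4884 + 4309 = -575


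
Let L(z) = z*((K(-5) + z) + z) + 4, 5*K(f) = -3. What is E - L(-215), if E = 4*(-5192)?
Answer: -113351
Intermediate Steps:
K(f) = -⅗ (K(f) = (⅕)*(-3) = -⅗)
L(z) = 4 + z*(-⅗ + 2*z) (L(z) = z*((-⅗ + z) + z) + 4 = z*(-⅗ + 2*z) + 4 = 4 + z*(-⅗ + 2*z))
E = -20768
E - L(-215) = -20768 - (4 + 2*(-215)² - ⅗*(-215)) = -20768 - (4 + 2*46225 + 129) = -20768 - (4 + 92450 + 129) = -20768 - 1*92583 = -20768 - 92583 = -113351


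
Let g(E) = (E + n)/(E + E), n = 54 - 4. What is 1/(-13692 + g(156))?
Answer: -156/2135849 ≈ -7.3039e-5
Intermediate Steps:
n = 50
g(E) = (50 + E)/(2*E) (g(E) = (E + 50)/(E + E) = (50 + E)/((2*E)) = (50 + E)*(1/(2*E)) = (50 + E)/(2*E))
1/(-13692 + g(156)) = 1/(-13692 + (½)*(50 + 156)/156) = 1/(-13692 + (½)*(1/156)*206) = 1/(-13692 + 103/156) = 1/(-2135849/156) = -156/2135849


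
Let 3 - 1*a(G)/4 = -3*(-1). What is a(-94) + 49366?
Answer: 49366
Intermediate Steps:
a(G) = 0 (a(G) = 12 - (-12)*(-1) = 12 - 4*3 = 12 - 12 = 0)
a(-94) + 49366 = 0 + 49366 = 49366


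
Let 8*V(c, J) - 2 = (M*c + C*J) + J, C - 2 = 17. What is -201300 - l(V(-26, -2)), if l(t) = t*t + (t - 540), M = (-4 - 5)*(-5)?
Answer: -223410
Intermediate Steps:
C = 19 (C = 2 + 17 = 19)
M = 45 (M = -9*(-5) = 45)
V(c, J) = 1/4 + 5*J/2 + 45*c/8 (V(c, J) = 1/4 + ((45*c + 19*J) + J)/8 = 1/4 + ((19*J + 45*c) + J)/8 = 1/4 + (20*J + 45*c)/8 = 1/4 + (5*J/2 + 45*c/8) = 1/4 + 5*J/2 + 45*c/8)
l(t) = -540 + t + t**2 (l(t) = t**2 + (-540 + t) = -540 + t + t**2)
-201300 - l(V(-26, -2)) = -201300 - (-540 + (1/4 + (5/2)*(-2) + (45/8)*(-26)) + (1/4 + (5/2)*(-2) + (45/8)*(-26))**2) = -201300 - (-540 + (1/4 - 5 - 585/4) + (1/4 - 5 - 585/4)**2) = -201300 - (-540 - 151 + (-151)**2) = -201300 - (-540 - 151 + 22801) = -201300 - 1*22110 = -201300 - 22110 = -223410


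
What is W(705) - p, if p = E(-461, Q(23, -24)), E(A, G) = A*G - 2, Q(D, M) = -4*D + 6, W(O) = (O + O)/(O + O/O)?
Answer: -13993627/353 ≈ -39642.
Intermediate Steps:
W(O) = 2*O/(1 + O) (W(O) = (2*O)/(O + 1) = (2*O)/(1 + O) = 2*O/(1 + O))
Q(D, M) = 6 - 4*D
E(A, G) = -2 + A*G
p = 39644 (p = -2 - 461*(6 - 4*23) = -2 - 461*(6 - 92) = -2 - 461*(-86) = -2 + 39646 = 39644)
W(705) - p = 2*705/(1 + 705) - 1*39644 = 2*705/706 - 39644 = 2*705*(1/706) - 39644 = 705/353 - 39644 = -13993627/353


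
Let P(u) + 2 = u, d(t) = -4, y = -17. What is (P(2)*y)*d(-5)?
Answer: 0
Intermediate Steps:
P(u) = -2 + u
(P(2)*y)*d(-5) = ((-2 + 2)*(-17))*(-4) = (0*(-17))*(-4) = 0*(-4) = 0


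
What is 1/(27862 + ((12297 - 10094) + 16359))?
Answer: 1/46424 ≈ 2.1541e-5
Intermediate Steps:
1/(27862 + ((12297 - 10094) + 16359)) = 1/(27862 + (2203 + 16359)) = 1/(27862 + 18562) = 1/46424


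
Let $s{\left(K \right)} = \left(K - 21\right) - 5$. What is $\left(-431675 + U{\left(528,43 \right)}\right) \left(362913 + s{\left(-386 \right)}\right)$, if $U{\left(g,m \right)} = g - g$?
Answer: $-156482619175$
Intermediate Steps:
$U{\left(g,m \right)} = 0$
$s{\left(K \right)} = -26 + K$ ($s{\left(K \right)} = \left(-21 + K\right) - 5 = -26 + K$)
$\left(-431675 + U{\left(528,43 \right)}\right) \left(362913 + s{\left(-386 \right)}\right) = \left(-431675 + 0\right) \left(362913 - 412\right) = - 431675 \left(362913 - 412\right) = \left(-431675\right) 362501 = -156482619175$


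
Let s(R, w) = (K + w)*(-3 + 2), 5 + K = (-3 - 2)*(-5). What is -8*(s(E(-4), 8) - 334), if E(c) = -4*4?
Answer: 2896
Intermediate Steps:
E(c) = -16
K = 20 (K = -5 + (-3 - 2)*(-5) = -5 - 5*(-5) = -5 + 25 = 20)
s(R, w) = -20 - w (s(R, w) = (20 + w)*(-3 + 2) = (20 + w)*(-1) = -20 - w)
-8*(s(E(-4), 8) - 334) = -8*((-20 - 1*8) - 334) = -8*((-20 - 8) - 334) = -8*(-28 - 334) = -8*(-362) = 2896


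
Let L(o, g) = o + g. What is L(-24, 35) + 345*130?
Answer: 44861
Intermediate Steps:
L(o, g) = g + o
L(-24, 35) + 345*130 = (35 - 24) + 345*130 = 11 + 44850 = 44861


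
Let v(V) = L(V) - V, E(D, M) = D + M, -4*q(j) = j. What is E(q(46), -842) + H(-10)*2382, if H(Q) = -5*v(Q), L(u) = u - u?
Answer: -239907/2 ≈ -1.1995e+5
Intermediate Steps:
L(u) = 0
q(j) = -j/4
v(V) = -V (v(V) = 0 - V = -V)
H(Q) = 5*Q (H(Q) = -(-5)*Q = 5*Q)
E(q(46), -842) + H(-10)*2382 = (-1/4*46 - 842) + (5*(-10))*2382 = (-23/2 - 842) - 50*2382 = -1707/2 - 119100 = -239907/2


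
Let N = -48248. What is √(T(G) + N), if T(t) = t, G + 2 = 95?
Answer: I*√48155 ≈ 219.44*I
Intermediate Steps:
G = 93 (G = -2 + 95 = 93)
√(T(G) + N) = √(93 - 48248) = √(-48155) = I*√48155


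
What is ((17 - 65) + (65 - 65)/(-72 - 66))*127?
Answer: -6096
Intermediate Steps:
((17 - 65) + (65 - 65)/(-72 - 66))*127 = (-48 + 0/(-138))*127 = (-48 + 0*(-1/138))*127 = (-48 + 0)*127 = -48*127 = -6096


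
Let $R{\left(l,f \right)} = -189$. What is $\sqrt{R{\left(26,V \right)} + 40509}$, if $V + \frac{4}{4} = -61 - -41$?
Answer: $24 \sqrt{70} \approx 200.8$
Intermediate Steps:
$V = -21$ ($V = -1 - 20 = -21$)
$\sqrt{R{\left(26,V \right)} + 40509} = \sqrt{-189 + 40509} = \sqrt{40320} = 24 \sqrt{70}$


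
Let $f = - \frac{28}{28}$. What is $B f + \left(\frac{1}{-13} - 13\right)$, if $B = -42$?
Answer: $\frac{376}{13} \approx 28.923$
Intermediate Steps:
$f = -1$ ($f = \left(-28\right) \frac{1}{28} = -1$)
$B f + \left(\frac{1}{-13} - 13\right) = \left(-42\right) \left(-1\right) + \left(\frac{1}{-13} - 13\right) = 42 - \frac{170}{13} = \frac{376}{13}$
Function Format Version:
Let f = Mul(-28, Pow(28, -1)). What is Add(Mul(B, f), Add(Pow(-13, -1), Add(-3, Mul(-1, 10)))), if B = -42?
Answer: Rational(376, 13) ≈ 28.923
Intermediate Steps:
f = -1 (f = Mul(-28, Rational(1, 28)) = -1)
Add(Mul(B, f), Add(Pow(-13, -1), Add(-3, Mul(-1, 10)))) = Add(Mul(-42, -1), Add(Pow(-13, -1), Add(-3, Mul(-1, 10)))) = Add(42, Add(Rational(-1, 13), Add(-3, -10))) = Add(42, Add(Rational(-1, 13), -13)) = Add(42, Rational(-170, 13)) = Rational(376, 13)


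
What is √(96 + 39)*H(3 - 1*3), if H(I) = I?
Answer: 0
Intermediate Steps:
√(96 + 39)*H(3 - 1*3) = √(96 + 39)*(3 - 1*3) = √135*(3 - 3) = (3*√15)*0 = 0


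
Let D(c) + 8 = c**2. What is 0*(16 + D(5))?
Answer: 0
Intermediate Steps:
D(c) = -8 + c**2
0*(16 + D(5)) = 0*(16 + (-8 + 5**2)) = 0*(16 + (-8 + 25)) = 0*(16 + 17) = 0*33 = 0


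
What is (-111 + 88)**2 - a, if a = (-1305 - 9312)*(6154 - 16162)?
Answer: -106254407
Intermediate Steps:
a = 106254936 (a = -10617*(-10008) = 106254936)
(-111 + 88)**2 - a = (-111 + 88)**2 - 1*106254936 = (-23)**2 - 106254936 = 529 - 106254936 = -106254407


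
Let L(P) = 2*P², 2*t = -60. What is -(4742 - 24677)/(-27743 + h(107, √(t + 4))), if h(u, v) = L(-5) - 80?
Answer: -19935/27773 ≈ -0.71778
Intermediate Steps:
t = -30 (t = (½)*(-60) = -30)
h(u, v) = -30 (h(u, v) = 2*(-5)² - 80 = 2*25 - 80 = 50 - 80 = -30)
-(4742 - 24677)/(-27743 + h(107, √(t + 4))) = -(4742 - 24677)/(-27743 - 30) = -(-19935)/(-27773) = -(-19935)*(-1)/27773 = -1*19935/27773 = -19935/27773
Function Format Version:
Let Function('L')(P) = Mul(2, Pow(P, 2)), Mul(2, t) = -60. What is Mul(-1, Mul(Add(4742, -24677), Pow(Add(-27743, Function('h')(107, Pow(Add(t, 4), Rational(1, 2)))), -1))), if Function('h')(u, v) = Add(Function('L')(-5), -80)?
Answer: Rational(-19935, 27773) ≈ -0.71778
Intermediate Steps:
t = -30 (t = Mul(Rational(1, 2), -60) = -30)
Function('h')(u, v) = -30 (Function('h')(u, v) = Add(Mul(2, Pow(-5, 2)), -80) = Add(Mul(2, 25), -80) = Add(50, -80) = -30)
Mul(-1, Mul(Add(4742, -24677), Pow(Add(-27743, Function('h')(107, Pow(Add(t, 4), Rational(1, 2)))), -1))) = Mul(-1, Mul(Add(4742, -24677), Pow(Add(-27743, -30), -1))) = Mul(-1, Mul(-19935, Pow(-27773, -1))) = Mul(-1, Mul(-19935, Rational(-1, 27773))) = Mul(-1, Rational(19935, 27773)) = Rational(-19935, 27773)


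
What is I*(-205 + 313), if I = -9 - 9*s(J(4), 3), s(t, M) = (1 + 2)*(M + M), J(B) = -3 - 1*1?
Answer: -18468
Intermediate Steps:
J(B) = -4 (J(B) = -3 - 1 = -4)
s(t, M) = 6*M (s(t, M) = 3*(2*M) = 6*M)
I = -171 (I = -9 - 54*3 = -9 - 9*18 = -9 - 162 = -171)
I*(-205 + 313) = -171*(-205 + 313) = -171*108 = -18468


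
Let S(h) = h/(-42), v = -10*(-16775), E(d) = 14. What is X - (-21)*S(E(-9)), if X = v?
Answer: 167743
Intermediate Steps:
v = 167750
S(h) = -h/42 (S(h) = h*(-1/42) = -h/42)
X = 167750
X - (-21)*S(E(-9)) = 167750 - (-21)*(-1/42*14) = 167750 - (-21)*(-1)/3 = 167750 - 1*7 = 167750 - 7 = 167743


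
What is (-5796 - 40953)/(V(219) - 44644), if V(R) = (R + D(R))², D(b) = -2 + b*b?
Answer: -15583/773691680 ≈ -2.0141e-5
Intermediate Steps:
D(b) = -2 + b²
V(R) = (-2 + R + R²)² (V(R) = (R + (-2 + R²))² = (-2 + R + R²)²)
(-5796 - 40953)/(V(219) - 44644) = (-5796 - 40953)/((-2 + 219 + 219²)² - 44644) = -46749/((-2 + 219 + 47961)² - 44644) = -46749/(48178² - 44644) = -46749/(2321119684 - 44644) = -46749/2321075040 = -46749*1/2321075040 = -15583/773691680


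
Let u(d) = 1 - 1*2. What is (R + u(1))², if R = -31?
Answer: 1024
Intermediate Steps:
u(d) = -1 (u(d) = 1 - 2 = -1)
(R + u(1))² = (-31 - 1)² = (-32)² = 1024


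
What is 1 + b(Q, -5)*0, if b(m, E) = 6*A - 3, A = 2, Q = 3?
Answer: 1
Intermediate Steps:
b(m, E) = 9 (b(m, E) = 6*2 - 3 = 12 - 3 = 9)
1 + b(Q, -5)*0 = 1 + 9*0 = 1 + 0 = 1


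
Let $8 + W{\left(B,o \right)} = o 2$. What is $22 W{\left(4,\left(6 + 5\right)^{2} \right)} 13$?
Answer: $66924$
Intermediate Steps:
$W{\left(B,o \right)} = -8 + 2 o$ ($W{\left(B,o \right)} = -8 + o 2 = -8 + 2 o$)
$22 W{\left(4,\left(6 + 5\right)^{2} \right)} 13 = 22 \left(-8 + 2 \left(6 + 5\right)^{2}\right) 13 = 22 \left(-8 + 2 \cdot 11^{2}\right) 13 = 22 \left(-8 + 2 \cdot 121\right) 13 = 22 \left(-8 + 242\right) 13 = 22 \cdot 234 \cdot 13 = 5148 \cdot 13 = 66924$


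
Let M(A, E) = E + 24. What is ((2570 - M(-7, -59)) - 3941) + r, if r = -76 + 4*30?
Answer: -1292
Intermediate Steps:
M(A, E) = 24 + E
r = 44 (r = -76 + 120 = 44)
((2570 - M(-7, -59)) - 3941) + r = ((2570 - (24 - 59)) - 3941) + 44 = ((2570 - 1*(-35)) - 3941) + 44 = ((2570 + 35) - 3941) + 44 = (2605 - 3941) + 44 = -1336 + 44 = -1292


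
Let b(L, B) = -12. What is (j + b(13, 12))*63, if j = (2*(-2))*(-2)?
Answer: -252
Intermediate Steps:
j = 8 (j = -4*(-2) = 8)
(j + b(13, 12))*63 = (8 - 12)*63 = -4*63 = -252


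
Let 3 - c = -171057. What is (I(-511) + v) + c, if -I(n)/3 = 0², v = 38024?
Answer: 209084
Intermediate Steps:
I(n) = 0 (I(n) = -3*0² = -3*0 = 0)
c = 171060 (c = 3 - 1*(-171057) = 3 + 171057 = 171060)
(I(-511) + v) + c = (0 + 38024) + 171060 = 38024 + 171060 = 209084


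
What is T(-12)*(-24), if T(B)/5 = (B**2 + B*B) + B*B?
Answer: -51840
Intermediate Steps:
T(B) = 15*B**2 (T(B) = 5*((B**2 + B*B) + B*B) = 5*((B**2 + B**2) + B**2) = 5*(2*B**2 + B**2) = 5*(3*B**2) = 15*B**2)
T(-12)*(-24) = (15*(-12)**2)*(-24) = (15*144)*(-24) = 2160*(-24) = -51840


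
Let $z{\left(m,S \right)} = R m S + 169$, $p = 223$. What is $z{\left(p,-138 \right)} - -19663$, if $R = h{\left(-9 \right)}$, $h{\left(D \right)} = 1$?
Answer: $-10942$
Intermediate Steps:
$R = 1$
$z{\left(m,S \right)} = 169 + S m$ ($z{\left(m,S \right)} = 1 m S + 169 = m S + 169 = S m + 169 = 169 + S m$)
$z{\left(p,-138 \right)} - -19663 = \left(169 - 30774\right) - -19663 = \left(169 - 30774\right) + 19663 = -30605 + 19663 = -10942$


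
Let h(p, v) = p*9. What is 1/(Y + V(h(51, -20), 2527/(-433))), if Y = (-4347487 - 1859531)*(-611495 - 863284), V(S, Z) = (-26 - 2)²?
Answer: 1/9153979799806 ≈ 1.0924e-13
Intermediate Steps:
h(p, v) = 9*p
V(S, Z) = 784 (V(S, Z) = (-28)² = 784)
Y = 9153979799022 (Y = -6207018*(-1474779) = 9153979799022)
1/(Y + V(h(51, -20), 2527/(-433))) = 1/(9153979799022 + 784) = 1/9153979799806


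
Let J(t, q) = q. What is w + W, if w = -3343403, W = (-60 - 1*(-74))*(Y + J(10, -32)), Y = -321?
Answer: -3348345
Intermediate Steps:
W = -4942 (W = (-60 - 1*(-74))*(-321 - 32) = (-60 + 74)*(-353) = 14*(-353) = -4942)
w + W = -3343403 - 4942 = -3348345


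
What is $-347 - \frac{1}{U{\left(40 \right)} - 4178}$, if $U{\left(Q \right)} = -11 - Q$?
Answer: $- \frac{1467462}{4229} \approx -347.0$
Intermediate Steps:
$-347 - \frac{1}{U{\left(40 \right)} - 4178} = -347 - \frac{1}{\left(-11 - 40\right) - 4178} = -347 - \frac{1}{-51 - 4178} = -347 - \frac{1}{-4229} = -347 - - \frac{1}{4229} = -347 + \frac{1}{4229} = - \frac{1467462}{4229}$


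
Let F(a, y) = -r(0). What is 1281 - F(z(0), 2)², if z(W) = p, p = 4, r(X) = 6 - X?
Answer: 1245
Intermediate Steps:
z(W) = 4
F(a, y) = -6 (F(a, y) = -(6 - 1*0) = -(6 + 0) = -1*6 = -6)
1281 - F(z(0), 2)² = 1281 - 1*(-6)² = 1281 - 1*36 = 1281 - 36 = 1245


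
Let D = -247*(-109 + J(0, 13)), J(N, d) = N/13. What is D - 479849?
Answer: -452926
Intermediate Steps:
J(N, d) = N/13 (J(N, d) = N*(1/13) = N/13)
D = 26923 (D = -247*(-109 + (1/13)*0) = -247*(-109 + 0) = -247*(-109) = 26923)
D - 479849 = 26923 - 479849 = -452926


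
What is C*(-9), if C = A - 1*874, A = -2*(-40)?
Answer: 7146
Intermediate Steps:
A = 80
C = -794 (C = 80 - 1*874 = 80 - 874 = -794)
C*(-9) = -794*(-9) = 7146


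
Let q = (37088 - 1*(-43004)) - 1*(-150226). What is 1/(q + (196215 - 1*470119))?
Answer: -1/43586 ≈ -2.2943e-5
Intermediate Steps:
q = 230318 (q = (37088 + 43004) + 150226 = 80092 + 150226 = 230318)
1/(q + (196215 - 1*470119)) = 1/(230318 + (196215 - 1*470119)) = 1/(230318 + (196215 - 470119)) = 1/(230318 - 273904) = 1/(-43586) = -1/43586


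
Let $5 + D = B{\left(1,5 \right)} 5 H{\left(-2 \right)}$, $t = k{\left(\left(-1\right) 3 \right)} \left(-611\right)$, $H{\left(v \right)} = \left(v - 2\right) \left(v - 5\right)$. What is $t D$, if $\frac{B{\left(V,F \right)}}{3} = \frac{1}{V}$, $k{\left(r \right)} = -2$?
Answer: $507130$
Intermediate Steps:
$H{\left(v \right)} = \left(-5 + v\right) \left(-2 + v\right)$ ($H{\left(v \right)} = \left(-2 + v\right) \left(-5 + v\right) = \left(-5 + v\right) \left(-2 + v\right)$)
$B{\left(V,F \right)} = \frac{3}{V}$
$t = 1222$ ($t = \left(-2\right) \left(-611\right) = 1222$)
$D = 415$ ($D = -5 + \frac{3}{1} \cdot 5 \left(10 + \left(-2\right)^{2} - -14\right) = -5 + 3 \cdot 1 \cdot 5 \left(10 + 4 + 14\right) = -5 + 3 \cdot 5 \cdot 28 = -5 + 15 \cdot 28 = -5 + 420 = 415$)
$t D = 1222 \cdot 415 = 507130$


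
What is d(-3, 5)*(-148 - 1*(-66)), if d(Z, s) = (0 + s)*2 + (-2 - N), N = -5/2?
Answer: -861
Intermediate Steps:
N = -5/2 (N = -5*1/2 = -5/2 ≈ -2.5000)
d(Z, s) = 1/2 + 2*s (d(Z, s) = (0 + s)*2 + (-2 - 1*(-5/2)) = s*2 + (-2 + 5/2) = 2*s + 1/2 = 1/2 + 2*s)
d(-3, 5)*(-148 - 1*(-66)) = (1/2 + 2*5)*(-148 - 1*(-66)) = (1/2 + 10)*(-148 + 66) = (21/2)*(-82) = -861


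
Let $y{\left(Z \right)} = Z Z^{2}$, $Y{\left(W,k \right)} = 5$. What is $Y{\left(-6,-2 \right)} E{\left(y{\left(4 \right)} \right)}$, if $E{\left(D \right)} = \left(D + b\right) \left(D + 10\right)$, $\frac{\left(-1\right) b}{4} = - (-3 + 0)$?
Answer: $19240$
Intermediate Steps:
$b = -12$ ($b = - 4 \left(- (-3 + 0)\right) = - 4 \left(\left(-1\right) \left(-3\right)\right) = \left(-4\right) 3 = -12$)
$y{\left(Z \right)} = Z^{3}$
$E{\left(D \right)} = \left(-12 + D\right) \left(10 + D\right)$ ($E{\left(D \right)} = \left(D - 12\right) \left(D + 10\right) = \left(-12 + D\right) \left(10 + D\right)$)
$Y{\left(-6,-2 \right)} E{\left(y{\left(4 \right)} \right)} = 5 \left(-120 + \left(4^{3}\right)^{2} - 2 \cdot 4^{3}\right) = 5 \left(-120 + 64^{2} - 128\right) = 5 \left(-120 + 4096 - 128\right) = 5 \cdot 3848 = 19240$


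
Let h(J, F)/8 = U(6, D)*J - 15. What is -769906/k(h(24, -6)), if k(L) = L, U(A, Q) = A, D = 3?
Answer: -384953/516 ≈ -746.03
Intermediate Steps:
h(J, F) = -120 + 48*J (h(J, F) = 8*(6*J - 15) = 8*(-15 + 6*J) = -120 + 48*J)
-769906/k(h(24, -6)) = -769906/(-120 + 48*24) = -769906/(-120 + 1152) = -769906/1032 = -769906*1/1032 = -384953/516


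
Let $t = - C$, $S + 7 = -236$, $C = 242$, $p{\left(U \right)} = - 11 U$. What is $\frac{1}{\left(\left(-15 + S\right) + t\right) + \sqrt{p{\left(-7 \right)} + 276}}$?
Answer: $- \frac{500}{249647} - \frac{\sqrt{353}}{249647} \approx -0.0020781$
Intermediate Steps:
$S = -243$ ($S = -7 - 236 = -243$)
$t = -242$ ($t = \left(-1\right) 242 = -242$)
$\frac{1}{\left(\left(-15 + S\right) + t\right) + \sqrt{p{\left(-7 \right)} + 276}} = \frac{1}{\left(\left(-15 - 243\right) - 242\right) + \sqrt{\left(-11\right) \left(-7\right) + 276}} = \frac{1}{\left(-258 - 242\right) + \sqrt{77 + 276}} = \frac{1}{-500 + \sqrt{353}}$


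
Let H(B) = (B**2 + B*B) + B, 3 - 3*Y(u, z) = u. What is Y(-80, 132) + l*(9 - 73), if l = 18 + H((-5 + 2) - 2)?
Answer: -12013/3 ≈ -4004.3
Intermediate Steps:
Y(u, z) = 1 - u/3
H(B) = B + 2*B**2 (H(B) = (B**2 + B**2) + B = 2*B**2 + B = B + 2*B**2)
l = 63 (l = 18 + ((-5 + 2) - 2)*(1 + 2*((-5 + 2) - 2)) = 18 + (-3 - 2)*(1 + 2*(-3 - 2)) = 18 - 5*(1 + 2*(-5)) = 18 - 5*(1 - 10) = 18 - 5*(-9) = 18 + 45 = 63)
Y(-80, 132) + l*(9 - 73) = (1 - 1/3*(-80)) + 63*(9 - 73) = (1 + 80/3) + 63*(-64) = 83/3 - 4032 = -12013/3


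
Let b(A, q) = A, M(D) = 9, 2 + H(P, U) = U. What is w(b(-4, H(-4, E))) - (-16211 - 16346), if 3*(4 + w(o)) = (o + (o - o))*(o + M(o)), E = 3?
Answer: 97639/3 ≈ 32546.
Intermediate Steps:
H(P, U) = -2 + U
w(o) = -4 + o*(9 + o)/3 (w(o) = -4 + ((o + (o - o))*(o + 9))/3 = -4 + ((o + 0)*(9 + o))/3 = -4 + (o*(9 + o))/3 = -4 + o*(9 + o)/3)
w(b(-4, H(-4, E))) - (-16211 - 16346) = (-4 + 3*(-4) + (1/3)*(-4)**2) - (-16211 - 16346) = (-4 - 12 + (1/3)*16) - 1*(-32557) = (-4 - 12 + 16/3) + 32557 = -32/3 + 32557 = 97639/3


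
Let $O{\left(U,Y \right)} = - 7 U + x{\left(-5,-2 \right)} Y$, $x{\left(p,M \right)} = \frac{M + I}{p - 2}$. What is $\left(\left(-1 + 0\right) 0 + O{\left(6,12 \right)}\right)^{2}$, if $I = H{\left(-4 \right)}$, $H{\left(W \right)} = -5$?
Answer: $900$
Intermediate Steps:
$I = -5$
$x{\left(p,M \right)} = \frac{-5 + M}{-2 + p}$ ($x{\left(p,M \right)} = \frac{M - 5}{p - 2} = \frac{-5 + M}{-2 + p}$)
$O{\left(U,Y \right)} = Y - 7 U$ ($O{\left(U,Y \right)} = - 7 U + \frac{-5 - 2}{-2 - 5} Y = - 7 U + \frac{1}{-7} \left(-7\right) Y = - 7 U + \left(- \frac{1}{7}\right) \left(-7\right) Y = - 7 U + 1 Y = - 7 U + Y = Y - 7 U$)
$\left(\left(-1 + 0\right) 0 + O{\left(6,12 \right)}\right)^{2} = \left(\left(-1 + 0\right) 0 + \left(12 - 42\right)\right)^{2} = \left(\left(-1\right) 0 + \left(12 - 42\right)\right)^{2} = \left(0 - 30\right)^{2} = \left(-30\right)^{2} = 900$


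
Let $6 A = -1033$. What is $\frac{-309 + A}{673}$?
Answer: $- \frac{2887}{4038} \approx -0.71496$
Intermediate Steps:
$A = - \frac{1033}{6}$ ($A = \frac{1}{6} \left(-1033\right) = - \frac{1033}{6} \approx -172.17$)
$\frac{-309 + A}{673} = \frac{-309 - \frac{1033}{6}}{673} = \frac{1}{673} \left(- \frac{2887}{6}\right) = - \frac{2887}{4038}$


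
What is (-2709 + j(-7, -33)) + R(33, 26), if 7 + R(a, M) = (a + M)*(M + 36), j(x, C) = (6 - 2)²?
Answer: 958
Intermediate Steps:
j(x, C) = 16 (j(x, C) = 4² = 16)
R(a, M) = -7 + (36 + M)*(M + a) (R(a, M) = -7 + (a + M)*(M + 36) = -7 + (M + a)*(36 + M) = -7 + (36 + M)*(M + a))
(-2709 + j(-7, -33)) + R(33, 26) = (-2709 + 16) + (-7 + 26² + 36*26 + 36*33 + 26*33) = -2693 + (-7 + 676 + 936 + 1188 + 858) = -2693 + 3651 = 958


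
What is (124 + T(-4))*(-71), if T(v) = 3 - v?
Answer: -9301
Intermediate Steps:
(124 + T(-4))*(-71) = (124 + (3 - 1*(-4)))*(-71) = (124 + (3 + 4))*(-71) = (124 + 7)*(-71) = 131*(-71) = -9301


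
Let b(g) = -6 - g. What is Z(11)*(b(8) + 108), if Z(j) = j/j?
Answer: 94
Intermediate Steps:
Z(j) = 1
Z(11)*(b(8) + 108) = 1*((-6 - 1*8) + 108) = 1*((-6 - 8) + 108) = 1*(-14 + 108) = 1*94 = 94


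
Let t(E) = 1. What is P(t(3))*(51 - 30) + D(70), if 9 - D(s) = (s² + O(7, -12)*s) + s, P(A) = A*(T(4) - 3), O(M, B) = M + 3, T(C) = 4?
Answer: -5640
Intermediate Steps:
O(M, B) = 3 + M
P(A) = A (P(A) = A*(4 - 3) = A*1 = A)
D(s) = 9 - s² - 11*s (D(s) = 9 - ((s² + (3 + 7)*s) + s) = 9 - ((s² + 10*s) + s) = 9 - (s² + 11*s) = 9 + (-s² - 11*s) = 9 - s² - 11*s)
P(t(3))*(51 - 30) + D(70) = 1*(51 - 30) + (9 - 1*70² - 11*70) = 1*21 + (9 - 1*4900 - 770) = 21 + (9 - 4900 - 770) = 21 - 5661 = -5640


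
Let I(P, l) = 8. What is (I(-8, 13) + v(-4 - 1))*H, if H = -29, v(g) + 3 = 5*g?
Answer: 580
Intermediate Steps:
v(g) = -3 + 5*g
(I(-8, 13) + v(-4 - 1))*H = (8 + (-3 + 5*(-4 - 1)))*(-29) = (8 + (-3 + 5*(-5)))*(-29) = (8 + (-3 - 25))*(-29) = (8 - 28)*(-29) = -20*(-29) = 580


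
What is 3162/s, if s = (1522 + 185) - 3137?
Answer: -1581/715 ≈ -2.2112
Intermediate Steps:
s = -1430 (s = 1707 - 3137 = -1430)
3162/s = 3162/(-1430) = 3162*(-1/1430) = -1581/715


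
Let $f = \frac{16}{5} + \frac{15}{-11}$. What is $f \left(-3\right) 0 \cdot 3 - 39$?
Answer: $-39$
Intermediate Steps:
$f = \frac{101}{55}$ ($f = 16 \cdot \frac{1}{5} + 15 \left(- \frac{1}{11}\right) = \frac{16}{5} - \frac{15}{11} = \frac{101}{55} \approx 1.8364$)
$f \left(-3\right) 0 \cdot 3 - 39 = \frac{101 \left(-3\right) 0 \cdot 3}{55} - 39 = \frac{101 \cdot 0 \cdot 3}{55} - 39 = \frac{101}{55} \cdot 0 - 39 = 0 - 39 = -39$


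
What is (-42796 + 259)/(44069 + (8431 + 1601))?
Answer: -42537/54101 ≈ -0.78625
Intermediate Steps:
(-42796 + 259)/(44069 + (8431 + 1601)) = -42537/(44069 + 10032) = -42537/54101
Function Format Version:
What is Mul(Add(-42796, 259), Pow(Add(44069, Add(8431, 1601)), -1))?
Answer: Rational(-42537, 54101) ≈ -0.78625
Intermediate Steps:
Mul(Add(-42796, 259), Pow(Add(44069, Add(8431, 1601)), -1)) = Mul(-42537, Pow(Add(44069, 10032), -1)) = Mul(-42537, Pow(54101, -1)) = Mul(-42537, Rational(1, 54101)) = Rational(-42537, 54101)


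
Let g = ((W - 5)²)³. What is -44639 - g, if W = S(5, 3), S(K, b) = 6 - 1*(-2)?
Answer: -45368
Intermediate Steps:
S(K, b) = 8 (S(K, b) = 6 + 2 = 8)
W = 8
g = 729 (g = ((8 - 5)²)³ = (3²)³ = 9³ = 729)
-44639 - g = -44639 - 1*729 = -44639 - 729 = -45368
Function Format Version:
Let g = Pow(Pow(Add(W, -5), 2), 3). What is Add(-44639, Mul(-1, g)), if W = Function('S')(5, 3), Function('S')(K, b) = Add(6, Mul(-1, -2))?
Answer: -45368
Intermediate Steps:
Function('S')(K, b) = 8 (Function('S')(K, b) = Add(6, 2) = 8)
W = 8
g = 729 (g = Pow(Pow(Add(8, -5), 2), 3) = Pow(Pow(3, 2), 3) = Pow(9, 3) = 729)
Add(-44639, Mul(-1, g)) = Add(-44639, Mul(-1, 729)) = Add(-44639, -729) = -45368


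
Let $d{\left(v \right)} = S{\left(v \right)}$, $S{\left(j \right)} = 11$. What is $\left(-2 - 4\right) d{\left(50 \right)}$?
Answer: $-66$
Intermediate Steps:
$d{\left(v \right)} = 11$
$\left(-2 - 4\right) d{\left(50 \right)} = \left(-2 - 4\right) 11 = \left(-6\right) 11 = -66$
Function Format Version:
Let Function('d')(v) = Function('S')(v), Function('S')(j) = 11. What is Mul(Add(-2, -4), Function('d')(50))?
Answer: -66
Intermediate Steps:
Function('d')(v) = 11
Mul(Add(-2, -4), Function('d')(50)) = Mul(Add(-2, -4), 11) = Mul(-6, 11) = -66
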